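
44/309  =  44/309  =  0.14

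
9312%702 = 186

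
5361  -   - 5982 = 11343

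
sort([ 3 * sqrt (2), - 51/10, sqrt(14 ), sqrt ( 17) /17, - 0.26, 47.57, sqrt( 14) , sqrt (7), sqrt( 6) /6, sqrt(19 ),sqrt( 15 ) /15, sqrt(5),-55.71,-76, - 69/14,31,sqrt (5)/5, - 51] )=[-76, - 55.71,  -  51,-51/10,-69/14,-0.26, sqrt ( 17) /17, sqrt( 15) /15, sqrt(6) /6, sqrt(5)/5,sqrt( 5),  sqrt (7),sqrt ( 14), sqrt( 14),3*sqrt(2), sqrt( 19), 31,47.57]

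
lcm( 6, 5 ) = 30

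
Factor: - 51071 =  - 51071^1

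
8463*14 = 118482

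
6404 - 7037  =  -633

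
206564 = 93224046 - 93017482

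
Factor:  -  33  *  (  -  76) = 2508 = 2^2 *3^1*11^1*19^1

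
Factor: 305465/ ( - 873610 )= -2^( - 1)*307^1*439^( - 1) = - 307/878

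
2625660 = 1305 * 2012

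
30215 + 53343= 83558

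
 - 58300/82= - 711  +  1/41  =  - 710.98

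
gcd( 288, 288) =288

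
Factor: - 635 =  - 5^1*127^1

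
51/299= 51/299 = 0.17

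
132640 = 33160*4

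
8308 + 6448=14756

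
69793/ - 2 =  - 69793/2  =  - 34896.50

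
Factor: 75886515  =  3^2*5^1*1686367^1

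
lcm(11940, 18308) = 274620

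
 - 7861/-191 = 7861/191 = 41.16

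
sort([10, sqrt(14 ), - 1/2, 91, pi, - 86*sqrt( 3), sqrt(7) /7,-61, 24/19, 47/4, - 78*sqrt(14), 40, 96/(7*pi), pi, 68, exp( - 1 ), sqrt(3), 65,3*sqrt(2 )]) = [ - 78*sqrt( 14) ,- 86*sqrt( 3), - 61,-1/2, exp( - 1), sqrt(7)/7, 24/19, sqrt( 3), pi,pi, sqrt(14), 3*sqrt(2 ),96/(7*pi), 10, 47/4,  40, 65, 68,91 ]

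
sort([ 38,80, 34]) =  [34, 38,80]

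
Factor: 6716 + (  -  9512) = - 2796 = -  2^2*3^1*233^1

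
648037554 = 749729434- 101691880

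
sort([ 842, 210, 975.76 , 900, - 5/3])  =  [-5/3,210,842, 900, 975.76]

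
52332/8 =13083/2=6541.50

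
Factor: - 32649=-3^1*10883^1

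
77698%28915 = 19868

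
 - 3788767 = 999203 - 4787970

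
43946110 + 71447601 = 115393711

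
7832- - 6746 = 14578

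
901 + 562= 1463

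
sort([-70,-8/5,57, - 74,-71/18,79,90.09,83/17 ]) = [-74, - 70, - 71/18, - 8/5,83/17,57, 79,90.09 ] 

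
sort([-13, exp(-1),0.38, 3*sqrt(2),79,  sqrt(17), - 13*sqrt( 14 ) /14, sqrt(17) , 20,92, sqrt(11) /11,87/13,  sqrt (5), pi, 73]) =[ -13, - 13 * sqrt(14 ) /14, sqrt( 11)/11,exp( - 1), 0.38, sqrt(5 ),pi, sqrt( 17 ), sqrt(17 ),3*sqrt (2), 87/13, 20,73, 79, 92]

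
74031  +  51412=125443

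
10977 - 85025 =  - 74048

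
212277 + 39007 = 251284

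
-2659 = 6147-8806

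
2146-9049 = - 6903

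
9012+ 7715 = 16727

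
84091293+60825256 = 144916549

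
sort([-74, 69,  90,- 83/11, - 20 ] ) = [-74, -20,  -  83/11 , 69, 90]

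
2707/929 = 2707/929 = 2.91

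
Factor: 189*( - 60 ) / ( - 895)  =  2^2*3^4*7^1*179^( - 1) = 2268/179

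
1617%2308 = 1617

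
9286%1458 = 538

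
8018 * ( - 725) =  - 5813050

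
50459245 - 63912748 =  - 13453503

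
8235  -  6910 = 1325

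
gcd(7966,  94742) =2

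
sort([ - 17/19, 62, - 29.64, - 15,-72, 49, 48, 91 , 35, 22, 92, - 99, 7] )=[ - 99 ,  -  72,-29.64,-15,  -  17/19, 7, 22,35,48,49,62,91,92]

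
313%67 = 45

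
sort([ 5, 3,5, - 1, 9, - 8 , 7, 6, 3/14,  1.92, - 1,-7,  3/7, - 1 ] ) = [ - 8, - 7, - 1, - 1, -1 , 3/14, 3/7, 1.92, 3,5, 5,6, 7,9 ]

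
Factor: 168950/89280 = 545/288=2^ ( - 5)*3^( - 2)*5^1*109^1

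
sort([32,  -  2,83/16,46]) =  [  -  2 , 83/16,32,46] 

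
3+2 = 5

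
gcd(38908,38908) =38908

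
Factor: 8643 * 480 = 2^5*3^2*5^1* 43^1*67^1= 4148640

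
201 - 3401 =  - 3200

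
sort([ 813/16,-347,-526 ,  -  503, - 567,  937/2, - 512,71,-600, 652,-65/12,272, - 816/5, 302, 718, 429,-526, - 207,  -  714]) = [-714, - 600, - 567, - 526,-526,-512, - 503, - 347,  -  207,-816/5 , - 65/12, 813/16, 71, 272, 302, 429, 937/2, 652  ,  718 ]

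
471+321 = 792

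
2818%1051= 716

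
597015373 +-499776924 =97238449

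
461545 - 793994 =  - 332449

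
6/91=6/91 = 0.07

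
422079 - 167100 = 254979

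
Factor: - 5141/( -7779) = 3^( - 1 )*  53^1*97^1*2593^(-1)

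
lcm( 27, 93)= 837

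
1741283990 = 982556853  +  758727137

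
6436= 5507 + 929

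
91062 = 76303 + 14759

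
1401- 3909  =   - 2508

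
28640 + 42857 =71497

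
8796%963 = 129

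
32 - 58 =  - 26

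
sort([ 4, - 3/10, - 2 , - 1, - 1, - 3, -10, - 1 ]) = [ - 10, - 3, - 2, - 1, - 1, - 1, - 3/10,4 ] 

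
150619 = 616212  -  465593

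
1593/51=531/17 = 31.24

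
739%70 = 39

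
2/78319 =2/78319 = 0.00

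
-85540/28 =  - 3055 = -  3055.00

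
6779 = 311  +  6468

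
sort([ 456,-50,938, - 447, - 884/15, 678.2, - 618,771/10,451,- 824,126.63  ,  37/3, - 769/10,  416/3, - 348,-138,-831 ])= [ - 831 , - 824,-618,- 447, - 348,  -  138, - 769/10, -884/15 ,-50, 37/3,771/10,  126.63,416/3, 451, 456,678.2 , 938 ]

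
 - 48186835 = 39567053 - 87753888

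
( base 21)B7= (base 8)356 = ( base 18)D4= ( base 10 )238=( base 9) 284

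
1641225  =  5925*277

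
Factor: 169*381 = 64389  =  3^1*13^2 * 127^1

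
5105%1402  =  899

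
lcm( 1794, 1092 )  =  25116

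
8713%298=71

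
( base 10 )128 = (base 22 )5i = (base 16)80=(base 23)5d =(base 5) 1003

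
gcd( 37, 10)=1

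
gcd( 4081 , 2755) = 1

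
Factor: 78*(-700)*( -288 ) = 2^8*3^3*5^2* 7^1 * 13^1 =15724800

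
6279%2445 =1389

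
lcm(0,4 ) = 0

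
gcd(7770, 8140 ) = 370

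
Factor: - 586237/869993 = -97^( - 1 )*8969^(-1)*586237^1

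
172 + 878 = 1050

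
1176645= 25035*47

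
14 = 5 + 9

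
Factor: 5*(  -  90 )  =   - 450=- 2^1 *3^2 * 5^2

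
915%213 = 63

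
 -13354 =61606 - 74960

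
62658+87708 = 150366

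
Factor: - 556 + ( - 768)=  - 1324 = - 2^2*331^1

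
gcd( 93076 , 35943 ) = 1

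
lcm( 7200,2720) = 122400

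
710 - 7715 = -7005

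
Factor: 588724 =2^2*53^1*2777^1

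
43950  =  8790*5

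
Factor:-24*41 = -2^3*3^1*41^1 = - 984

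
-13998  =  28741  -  42739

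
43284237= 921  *46997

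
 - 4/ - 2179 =4/2179= 0.00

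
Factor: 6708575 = 5^2*268343^1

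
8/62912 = 1/7864= 0.00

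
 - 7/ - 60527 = 7/60527 = 0.00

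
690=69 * 10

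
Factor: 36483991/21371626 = 2^(-1)*73^( - 1 )*149^1*146381^( - 1 )*244859^1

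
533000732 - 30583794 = 502416938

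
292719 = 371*789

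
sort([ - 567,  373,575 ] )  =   [-567,373,575 ] 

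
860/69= 12 + 32/69 = 12.46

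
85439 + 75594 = 161033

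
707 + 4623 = 5330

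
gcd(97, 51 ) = 1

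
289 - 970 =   -  681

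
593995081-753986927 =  - 159991846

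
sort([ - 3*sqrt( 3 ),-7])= [-7 ,-3*sqrt( 3) ] 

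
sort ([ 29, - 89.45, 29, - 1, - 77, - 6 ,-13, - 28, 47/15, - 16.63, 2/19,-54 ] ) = [  -  89.45, -77, - 54, - 28,-16.63, - 13, - 6, - 1, 2/19 , 47/15, 29, 29]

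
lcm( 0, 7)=0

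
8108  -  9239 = -1131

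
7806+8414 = 16220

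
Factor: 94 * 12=1128 = 2^3 * 3^1*47^1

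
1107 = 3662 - 2555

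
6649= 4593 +2056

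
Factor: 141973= 13^1*67^1 *163^1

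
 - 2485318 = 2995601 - 5480919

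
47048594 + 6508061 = 53556655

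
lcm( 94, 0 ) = 0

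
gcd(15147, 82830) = 33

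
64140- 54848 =9292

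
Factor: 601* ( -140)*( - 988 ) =83130320 = 2^4*5^1 *7^1* 13^1*  19^1  *  601^1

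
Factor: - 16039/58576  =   - 2^( - 4)*7^( - 1 )*43^1*373^1*523^( - 1)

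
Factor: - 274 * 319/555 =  -87406/555 = - 2^1*3^ ( - 1)* 5^(- 1 )*11^1 *29^1*37^( - 1 )*137^1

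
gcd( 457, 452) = 1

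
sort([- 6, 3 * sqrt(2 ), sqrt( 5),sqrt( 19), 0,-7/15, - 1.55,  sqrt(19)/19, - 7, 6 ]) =[ - 7, - 6, - 1.55 ,-7/15,0, sqrt( 19 ) /19, sqrt( 5 ), 3  *sqrt( 2 ), sqrt( 19),6] 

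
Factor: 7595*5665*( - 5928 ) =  - 2^3*3^1 * 5^2*7^2*11^1*13^1*19^1* 31^1*103^1 = - 255056201400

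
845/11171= 845/11171 = 0.08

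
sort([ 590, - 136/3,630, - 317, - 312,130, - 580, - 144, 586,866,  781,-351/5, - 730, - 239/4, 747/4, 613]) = [ - 730,- 580, - 317, - 312, - 144, - 351/5, - 239/4, - 136/3,130, 747/4 , 586 , 590, 613, 630 , 781,866 ]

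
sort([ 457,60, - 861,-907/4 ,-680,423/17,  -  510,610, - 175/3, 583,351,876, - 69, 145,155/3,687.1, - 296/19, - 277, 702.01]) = [  -  861,-680, - 510,-277,-907/4, - 69, - 175/3, - 296/19,423/17,155/3, 60,145,351,457,583, 610,687.1, 702.01, 876]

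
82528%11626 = 1146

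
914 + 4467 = 5381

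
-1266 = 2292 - 3558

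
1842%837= 168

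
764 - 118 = 646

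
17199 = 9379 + 7820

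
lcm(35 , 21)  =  105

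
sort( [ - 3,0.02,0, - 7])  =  [ - 7,-3,0,0.02]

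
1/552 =1/552 = 0.00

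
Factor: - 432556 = -2^2 * 108139^1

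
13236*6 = 79416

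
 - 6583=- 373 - 6210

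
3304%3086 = 218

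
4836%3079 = 1757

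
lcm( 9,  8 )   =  72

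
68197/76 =897 + 25/76 =897.33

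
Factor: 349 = 349^1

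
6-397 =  -391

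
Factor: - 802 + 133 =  - 3^1*223^1 = - 669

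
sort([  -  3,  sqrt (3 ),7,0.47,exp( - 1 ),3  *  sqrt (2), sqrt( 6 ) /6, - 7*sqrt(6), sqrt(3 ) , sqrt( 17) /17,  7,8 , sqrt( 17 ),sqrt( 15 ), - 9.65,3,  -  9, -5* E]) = [  -  7*sqrt(6), - 5*E,  -  9.65, -9, - 3,sqrt( 17) /17,exp( - 1 ),sqrt( 6 ) /6,0.47, sqrt(3),sqrt(3 ),3,sqrt( 15),sqrt( 17), 3 * sqrt(2 ),7,7,8 ]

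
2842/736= 3 + 317/368 = 3.86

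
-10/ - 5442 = 5/2721= 0.00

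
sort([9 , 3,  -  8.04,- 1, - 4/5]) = [ - 8.04, - 1,-4/5,3,9]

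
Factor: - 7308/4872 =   -  2^( - 1)*3^1 = - 3/2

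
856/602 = 1+127/301 = 1.42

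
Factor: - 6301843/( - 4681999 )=7^( - 2 )*19^( - 1)*47^ (- 1)*107^(-1 )*139^1*45337^1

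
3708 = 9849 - 6141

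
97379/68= 1432+3/68 = 1432.04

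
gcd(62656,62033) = 89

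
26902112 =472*56996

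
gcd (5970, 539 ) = 1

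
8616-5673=2943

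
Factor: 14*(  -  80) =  - 1120 = -  2^5*5^1*7^1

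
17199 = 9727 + 7472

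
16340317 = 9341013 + 6999304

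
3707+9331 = 13038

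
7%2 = 1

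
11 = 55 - 44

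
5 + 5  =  10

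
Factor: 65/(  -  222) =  - 2^(  -  1) * 3^( - 1 )*5^1*13^1*37^( - 1)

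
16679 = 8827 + 7852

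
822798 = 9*91422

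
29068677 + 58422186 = 87490863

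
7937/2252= 3 + 1181/2252 =3.52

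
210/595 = 6/17=   0.35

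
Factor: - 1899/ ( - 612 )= 2^(- 2)*17^( - 1 )*211^1 = 211/68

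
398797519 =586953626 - 188156107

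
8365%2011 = 321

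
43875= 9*4875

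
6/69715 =6/69715= 0.00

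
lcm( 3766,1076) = 7532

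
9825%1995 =1845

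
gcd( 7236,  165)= 3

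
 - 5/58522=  - 5/58522 = -  0.00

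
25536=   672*38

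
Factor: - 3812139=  - 3^2*41^1*10331^1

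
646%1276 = 646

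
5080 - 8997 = -3917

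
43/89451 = 43/89451 =0.00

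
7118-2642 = 4476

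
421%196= 29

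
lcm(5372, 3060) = 241740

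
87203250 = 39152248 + 48051002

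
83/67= 83/67 = 1.24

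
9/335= 9/335= 0.03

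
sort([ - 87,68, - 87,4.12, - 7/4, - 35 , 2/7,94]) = [ - 87, - 87, - 35, - 7/4 , 2/7,4.12,68, 94] 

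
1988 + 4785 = 6773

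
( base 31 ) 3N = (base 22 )56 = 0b1110100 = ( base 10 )116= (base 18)68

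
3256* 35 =113960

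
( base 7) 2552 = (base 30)128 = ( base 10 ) 968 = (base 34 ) sg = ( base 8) 1710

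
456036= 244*1869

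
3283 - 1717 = 1566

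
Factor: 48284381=48284381^1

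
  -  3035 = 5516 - 8551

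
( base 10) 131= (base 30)4b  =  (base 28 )4J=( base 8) 203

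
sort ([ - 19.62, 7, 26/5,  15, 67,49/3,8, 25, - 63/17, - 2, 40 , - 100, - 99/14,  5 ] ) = [ - 100, - 19.62, - 99/14, - 63/17 , - 2, 5, 26/5 , 7,8,  15,49/3 , 25 , 40,67]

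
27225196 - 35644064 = -8418868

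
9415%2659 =1438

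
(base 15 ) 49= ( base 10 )69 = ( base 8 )105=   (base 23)30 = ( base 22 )33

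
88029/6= 29343/2 = 14671.50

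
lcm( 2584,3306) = 224808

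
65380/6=10896 + 2/3 = 10896.67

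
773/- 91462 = -773/91462 = - 0.01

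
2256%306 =114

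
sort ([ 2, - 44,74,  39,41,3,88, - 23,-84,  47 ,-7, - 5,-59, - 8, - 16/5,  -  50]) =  [ - 84, - 59, - 50, - 44, - 23, - 8, - 7, - 5, -16/5,2,3,39,41,47,74,88 ] 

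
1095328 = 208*5266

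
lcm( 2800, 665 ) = 53200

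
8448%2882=2684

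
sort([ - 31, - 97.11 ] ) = [ - 97.11, - 31 ] 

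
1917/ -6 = - 639/2 = - 319.50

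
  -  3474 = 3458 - 6932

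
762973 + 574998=1337971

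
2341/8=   292 + 5/8 = 292.62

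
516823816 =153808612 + 363015204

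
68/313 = 68/313 = 0.22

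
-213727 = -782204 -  -568477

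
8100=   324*25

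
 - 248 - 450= -698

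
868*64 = 55552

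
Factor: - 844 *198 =  -  167112=- 2^3 * 3^2* 11^1 * 211^1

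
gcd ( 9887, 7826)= 1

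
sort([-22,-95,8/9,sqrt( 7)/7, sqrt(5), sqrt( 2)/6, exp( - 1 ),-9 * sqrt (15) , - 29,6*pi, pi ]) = [-95,  -  9 * sqrt(15 ),-29, - 22,sqrt ( 2)/6 , exp(-1)  ,  sqrt( 7) /7, 8/9, sqrt ( 5),pi, 6*pi]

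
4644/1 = 4644 = 4644.00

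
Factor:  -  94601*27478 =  - 2^1*11^1*13^1*19^1*383^1*1249^1 = - 2599446278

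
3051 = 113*27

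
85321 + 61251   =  146572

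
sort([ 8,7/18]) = [7/18,8 ]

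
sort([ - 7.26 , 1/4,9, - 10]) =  [-10, - 7.26, 1/4,9]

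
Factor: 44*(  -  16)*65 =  - 2^6*5^1 *11^1*13^1 = - 45760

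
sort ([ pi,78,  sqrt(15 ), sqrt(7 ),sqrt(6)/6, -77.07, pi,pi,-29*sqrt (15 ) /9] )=[- 77.07,  -  29*sqrt(15)/9,sqrt( 6 ) /6,sqrt(7 ),pi,pi,pi, sqrt( 15 ), 78 ]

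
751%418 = 333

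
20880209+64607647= 85487856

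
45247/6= 7541+1/6  =  7541.17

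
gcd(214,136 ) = 2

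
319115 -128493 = 190622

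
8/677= 8/677 = 0.01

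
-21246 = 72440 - 93686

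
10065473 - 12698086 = -2632613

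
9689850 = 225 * 43066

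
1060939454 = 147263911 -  - 913675543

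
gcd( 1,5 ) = 1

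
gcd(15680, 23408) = 112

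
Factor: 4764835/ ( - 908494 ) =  - 2^(-1 )*5^1*454247^(-1)*952967^1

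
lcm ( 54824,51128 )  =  4550392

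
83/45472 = 83/45472 = 0.00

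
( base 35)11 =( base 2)100100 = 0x24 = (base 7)51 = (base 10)36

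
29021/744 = 39 + 5/744 = 39.01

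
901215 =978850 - 77635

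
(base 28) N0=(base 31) KO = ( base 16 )284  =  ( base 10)644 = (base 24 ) 12k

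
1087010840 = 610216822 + 476794018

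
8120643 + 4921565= 13042208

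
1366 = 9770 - 8404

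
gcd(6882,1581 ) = 93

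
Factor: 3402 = 2^1*3^5*7^1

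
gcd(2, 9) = 1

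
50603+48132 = 98735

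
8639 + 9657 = 18296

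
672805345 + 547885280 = 1220690625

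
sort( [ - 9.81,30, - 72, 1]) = [ - 72, - 9.81,1,30]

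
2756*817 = 2251652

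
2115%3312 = 2115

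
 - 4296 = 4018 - 8314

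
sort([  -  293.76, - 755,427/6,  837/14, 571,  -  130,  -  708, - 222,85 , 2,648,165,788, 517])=[ - 755 , -708, - 293.76, - 222, - 130,2 , 837/14,427/6, 85,165, 517,571,  648,788]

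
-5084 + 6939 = 1855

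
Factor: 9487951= 11^1 * 862541^1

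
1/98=1/98 = 0.01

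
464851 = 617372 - 152521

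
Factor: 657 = 3^2*73^1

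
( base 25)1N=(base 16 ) 30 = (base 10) 48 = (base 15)33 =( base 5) 143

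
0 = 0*2951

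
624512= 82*7616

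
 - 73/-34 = 2 + 5/34 = 2.15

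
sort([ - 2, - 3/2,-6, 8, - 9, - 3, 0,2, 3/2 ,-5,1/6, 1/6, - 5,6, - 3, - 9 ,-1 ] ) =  [ - 9, - 9,-6,- 5, - 5, - 3,  -  3, - 2, - 3/2, - 1 , 0 , 1/6,  1/6 , 3/2, 2,  6,  8]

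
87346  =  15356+71990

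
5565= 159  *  35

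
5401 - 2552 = 2849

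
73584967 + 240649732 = 314234699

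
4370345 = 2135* 2047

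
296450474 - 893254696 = -596804222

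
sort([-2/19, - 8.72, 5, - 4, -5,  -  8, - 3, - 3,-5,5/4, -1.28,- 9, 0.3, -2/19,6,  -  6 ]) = [ - 9, - 8.72, - 8, - 6, - 5,- 5, - 4,-3, - 3,-1.28,  -  2/19, -2/19, 0.3,  5/4,5, 6 ] 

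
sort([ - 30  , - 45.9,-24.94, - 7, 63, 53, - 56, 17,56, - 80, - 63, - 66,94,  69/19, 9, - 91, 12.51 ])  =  [ - 91, -80, - 66, - 63, - 56, - 45.9, - 30, - 24.94,-7,  69/19,9, 12.51, 17, 53,56, 63,94]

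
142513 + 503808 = 646321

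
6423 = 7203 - 780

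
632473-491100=141373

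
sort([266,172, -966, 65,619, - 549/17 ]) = [ - 966 , - 549/17, 65, 172 , 266, 619 ] 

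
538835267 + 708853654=1247688921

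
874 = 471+403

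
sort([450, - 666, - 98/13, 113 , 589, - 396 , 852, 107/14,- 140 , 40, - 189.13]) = [-666,-396 , - 189.13, - 140,  -  98/13, 107/14, 40,113, 450,  589,852] 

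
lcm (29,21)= 609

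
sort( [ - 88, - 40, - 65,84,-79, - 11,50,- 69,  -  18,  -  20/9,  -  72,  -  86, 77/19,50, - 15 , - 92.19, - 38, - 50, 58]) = [ - 92.19, - 88,-86, - 79, - 72, - 69,  -  65  , - 50, -40, - 38 , - 18,  -  15,  -  11, - 20/9,77/19,50,50 , 58,84 ]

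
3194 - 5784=-2590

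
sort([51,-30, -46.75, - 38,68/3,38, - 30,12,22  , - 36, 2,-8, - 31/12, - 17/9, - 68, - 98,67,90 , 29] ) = [  -  98, - 68, - 46.75,-38,  -  36,-30, - 30, - 8, - 31/12  , -17/9, 2 , 12,22, 68/3, 29 , 38,51,67,90] 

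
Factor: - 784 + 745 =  - 3^1*13^1 = - 39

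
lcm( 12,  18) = 36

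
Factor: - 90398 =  - 2^1*7^1*11^1 * 587^1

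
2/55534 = 1/27767 = 0.00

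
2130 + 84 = 2214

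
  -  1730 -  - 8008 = 6278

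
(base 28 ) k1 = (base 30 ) il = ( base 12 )3A9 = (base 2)1000110001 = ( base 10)561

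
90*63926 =5753340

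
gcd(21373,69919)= 29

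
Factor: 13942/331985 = 2^1*5^( - 1)*67^(  -  1)*991^( - 1)*6971^1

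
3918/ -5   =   - 784+2/5 = - 783.60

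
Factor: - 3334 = -2^1*1667^1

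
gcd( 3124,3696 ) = 44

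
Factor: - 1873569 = - 3^1*37^1 * 16879^1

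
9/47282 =9/47282 = 0.00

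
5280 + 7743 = 13023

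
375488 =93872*4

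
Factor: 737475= 3^1 * 5^2* 9833^1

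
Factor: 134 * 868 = 2^3* 7^1*31^1 * 67^1 = 116312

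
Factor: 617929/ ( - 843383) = -13^1*47533^1 *843383^(-1)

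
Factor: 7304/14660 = 2^1*5^( - 1 )*11^1 * 83^1 * 733^( - 1)  =  1826/3665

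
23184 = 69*336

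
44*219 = 9636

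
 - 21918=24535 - 46453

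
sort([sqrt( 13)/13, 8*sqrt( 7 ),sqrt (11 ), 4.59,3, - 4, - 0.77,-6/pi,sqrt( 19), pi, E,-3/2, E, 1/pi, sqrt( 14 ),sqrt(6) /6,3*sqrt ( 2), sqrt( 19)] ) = [ - 4, - 6/pi,-3/2, - 0.77,sqrt( 13 )/13,1/pi,  sqrt( 6 )/6, E,  E,3, pi, sqrt( 11) , sqrt (14 ), 3*sqrt ( 2 ), sqrt( 19), sqrt( 19 ), 4.59, 8*sqrt( 7)] 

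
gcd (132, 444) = 12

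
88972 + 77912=166884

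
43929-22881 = 21048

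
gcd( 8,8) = 8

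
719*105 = 75495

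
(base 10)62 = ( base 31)20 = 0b111110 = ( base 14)46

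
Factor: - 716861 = - 716861^1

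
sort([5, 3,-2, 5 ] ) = [  -  2, 3, 5, 5]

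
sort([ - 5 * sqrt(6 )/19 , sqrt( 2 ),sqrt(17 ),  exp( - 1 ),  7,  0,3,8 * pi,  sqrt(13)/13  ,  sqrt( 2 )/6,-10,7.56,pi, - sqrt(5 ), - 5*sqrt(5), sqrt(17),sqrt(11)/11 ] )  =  [ - 5*sqrt(5),-10,-sqrt(5)  , - 5*sqrt ( 6 ) /19, 0,sqrt( 2)/6 , sqrt( 13 )/13, sqrt (11 ) /11 , exp(  -  1),  sqrt( 2 ),3,pi, sqrt(17 ), sqrt(17),7,  7.56,  8*pi ] 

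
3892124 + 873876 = 4766000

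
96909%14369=10695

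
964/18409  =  964/18409 = 0.05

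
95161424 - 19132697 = 76028727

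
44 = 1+43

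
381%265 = 116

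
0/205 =0 = 0.00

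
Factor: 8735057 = 311^1*28087^1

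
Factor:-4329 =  - 3^2 *13^1 * 37^1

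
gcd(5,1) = 1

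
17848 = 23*776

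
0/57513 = 0 = 0.00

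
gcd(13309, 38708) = 1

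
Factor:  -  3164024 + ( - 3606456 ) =- 2^4* 5^1 * 84631^1 = - 6770480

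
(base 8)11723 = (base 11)38a4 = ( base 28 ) 6D7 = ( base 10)5075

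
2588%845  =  53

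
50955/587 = 86 +473/587=86.81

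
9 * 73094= 657846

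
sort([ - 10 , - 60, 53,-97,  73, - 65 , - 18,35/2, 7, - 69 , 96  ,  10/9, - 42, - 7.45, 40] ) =[ - 97, - 69,-65, - 60, - 42, - 18,  -  10,-7.45,10/9,  7, 35/2,  40,53, 73, 96] 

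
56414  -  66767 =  - 10353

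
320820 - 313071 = 7749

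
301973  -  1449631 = -1147658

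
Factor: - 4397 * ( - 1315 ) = 5782055 = 5^1 * 263^1 * 4397^1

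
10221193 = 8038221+2182972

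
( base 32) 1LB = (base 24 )2n3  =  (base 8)3253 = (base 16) 6ab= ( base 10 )1707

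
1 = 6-5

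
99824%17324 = 13204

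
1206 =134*9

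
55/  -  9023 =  - 1 + 8968/9023=-  0.01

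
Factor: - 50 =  - 2^1 * 5^2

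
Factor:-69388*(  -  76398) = 5301104424 =2^3 * 3^1*7^1*11^1  *  17^1 * 19^1 *83^1*107^1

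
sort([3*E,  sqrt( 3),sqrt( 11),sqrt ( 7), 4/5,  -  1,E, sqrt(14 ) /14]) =[ -1,sqrt (14) /14,4/5,sqrt(3 ),sqrt( 7) , E,sqrt(11),3*E]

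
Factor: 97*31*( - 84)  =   - 2^2*3^1 *7^1 * 31^1*97^1 = - 252588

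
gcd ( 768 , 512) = 256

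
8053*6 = 48318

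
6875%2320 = 2235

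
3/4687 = 3/4687=   0.00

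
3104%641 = 540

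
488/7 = 488/7 = 69.71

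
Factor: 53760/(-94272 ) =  - 2^3*5^1 * 7^1*491^( - 1)=- 280/491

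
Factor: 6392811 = 3^1*2130937^1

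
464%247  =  217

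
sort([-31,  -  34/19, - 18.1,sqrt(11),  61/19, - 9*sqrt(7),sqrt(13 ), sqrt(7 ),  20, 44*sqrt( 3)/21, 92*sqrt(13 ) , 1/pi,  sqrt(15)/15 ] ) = [-31, - 9*sqrt(7),  -  18.1 ,  -  34/19, sqrt(15) /15, 1/pi,sqrt( 7), 61/19,sqrt( 11),sqrt (13 ),44*sqrt(3 )/21,20, 92*sqrt(13)] 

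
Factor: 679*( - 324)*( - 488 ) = 107358048= 2^5*3^4*7^1*61^1*97^1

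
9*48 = 432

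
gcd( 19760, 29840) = 80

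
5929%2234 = 1461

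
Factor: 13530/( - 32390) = - 3^1*11^1*79^( - 1 ) = - 33/79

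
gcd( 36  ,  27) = 9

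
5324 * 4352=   23170048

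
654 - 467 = 187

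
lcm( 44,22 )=44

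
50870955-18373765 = 32497190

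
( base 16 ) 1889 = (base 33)5PB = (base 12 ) 3775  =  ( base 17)14c8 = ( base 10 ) 6281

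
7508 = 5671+1837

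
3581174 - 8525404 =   -  4944230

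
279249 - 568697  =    -  289448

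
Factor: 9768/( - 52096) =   -  3/16=-2^( - 4 )*3^1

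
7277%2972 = 1333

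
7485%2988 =1509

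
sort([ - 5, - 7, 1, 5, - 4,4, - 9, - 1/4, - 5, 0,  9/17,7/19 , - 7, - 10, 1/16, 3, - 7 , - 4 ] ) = [ - 10, - 9,  -  7, - 7, - 7,-5, - 5, - 4, - 4, - 1/4, 0 , 1/16, 7/19, 9/17 , 1,3, 4, 5 ]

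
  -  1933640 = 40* ( - 48341) 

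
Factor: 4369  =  17^1*257^1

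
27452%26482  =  970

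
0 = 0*( - 38999)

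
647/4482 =647/4482 =0.14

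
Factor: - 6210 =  - 2^1 *3^3*5^1*23^1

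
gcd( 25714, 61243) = 13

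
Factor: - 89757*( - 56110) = 2^1*3^2*5^1*31^1*181^1*9973^1=5036265270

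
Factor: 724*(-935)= -2^2*5^1  *  11^1 * 17^1 *181^1 =-676940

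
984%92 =64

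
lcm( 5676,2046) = 175956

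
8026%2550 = 376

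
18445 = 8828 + 9617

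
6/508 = 3/254 = 0.01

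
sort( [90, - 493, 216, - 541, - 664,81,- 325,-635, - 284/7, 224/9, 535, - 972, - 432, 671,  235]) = [ - 972, - 664, - 635, - 541, - 493, - 432, -325,-284/7,224/9,81,  90, 216 , 235, 535,671] 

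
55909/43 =1300 + 9/43= 1300.21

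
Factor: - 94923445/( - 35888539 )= 5^1*107^1*2333^( - 1)*15383^ ( - 1)*177427^1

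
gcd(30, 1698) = 6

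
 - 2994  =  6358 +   -  9352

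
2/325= 2/325=0.01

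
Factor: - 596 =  - 2^2*149^1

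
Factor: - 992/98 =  - 496/49 = - 2^4*7^( -2 )  *  31^1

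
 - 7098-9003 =-16101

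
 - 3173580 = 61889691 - 65063271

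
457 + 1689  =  2146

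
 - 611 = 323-934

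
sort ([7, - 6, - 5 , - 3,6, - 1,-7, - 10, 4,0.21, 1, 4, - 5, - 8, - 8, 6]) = [ - 10, - 8, - 8, - 7, - 6, - 5, - 5, - 3, - 1, 0.21 , 1,4,4, 6,6,  7]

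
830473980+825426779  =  1655900759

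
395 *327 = 129165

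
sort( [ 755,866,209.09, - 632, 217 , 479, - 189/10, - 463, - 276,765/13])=[ - 632, - 463, - 276, - 189/10, 765/13,  209.09,217, 479, 755,  866] 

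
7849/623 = 12 + 373/623 = 12.60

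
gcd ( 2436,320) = 4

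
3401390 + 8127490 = 11528880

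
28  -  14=14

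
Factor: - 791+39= - 2^4*47^1 = - 752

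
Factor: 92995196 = 2^2*7^1 * 19^1*67^1*2609^1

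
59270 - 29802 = 29468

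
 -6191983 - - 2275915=-3916068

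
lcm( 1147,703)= 21793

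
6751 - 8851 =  - 2100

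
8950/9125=358/365 = 0.98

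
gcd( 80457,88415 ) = 1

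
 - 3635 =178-3813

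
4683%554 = 251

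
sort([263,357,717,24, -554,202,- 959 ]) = [  -  959, - 554 , 24, 202 , 263,357,717 ]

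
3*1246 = 3738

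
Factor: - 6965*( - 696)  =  2^3*3^1*5^1*7^1 * 29^1*199^1=4847640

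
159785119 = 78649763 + 81135356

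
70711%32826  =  5059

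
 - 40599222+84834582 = 44235360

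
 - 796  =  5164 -5960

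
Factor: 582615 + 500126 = 1082741 = 11^1 * 257^1*383^1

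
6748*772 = 5209456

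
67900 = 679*100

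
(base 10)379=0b101111011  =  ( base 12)277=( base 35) AT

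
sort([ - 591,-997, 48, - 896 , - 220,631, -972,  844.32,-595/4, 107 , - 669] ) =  [  -  997,-972, - 896, - 669, - 591, - 220 , - 595/4,48 , 107,631, 844.32] 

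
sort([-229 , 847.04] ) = [- 229, 847.04] 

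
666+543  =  1209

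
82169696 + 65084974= 147254670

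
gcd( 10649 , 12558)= 23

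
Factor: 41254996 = 2^2*10313749^1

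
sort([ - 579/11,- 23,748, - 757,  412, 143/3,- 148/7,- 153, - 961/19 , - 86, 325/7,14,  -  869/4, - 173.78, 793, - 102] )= [ - 757, - 869/4,  -  173.78, - 153, - 102,-86, -579/11,  -  961/19, - 23 , -148/7,14,325/7 , 143/3,412,748, 793] 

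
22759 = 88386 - 65627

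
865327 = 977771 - 112444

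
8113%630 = 553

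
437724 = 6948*63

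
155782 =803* 194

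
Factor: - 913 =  - 11^1 * 83^1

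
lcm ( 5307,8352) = 509472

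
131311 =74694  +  56617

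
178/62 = 89/31=2.87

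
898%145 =28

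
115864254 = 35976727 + 79887527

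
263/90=2 + 83/90 = 2.92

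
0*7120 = 0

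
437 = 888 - 451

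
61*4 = 244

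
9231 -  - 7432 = 16663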